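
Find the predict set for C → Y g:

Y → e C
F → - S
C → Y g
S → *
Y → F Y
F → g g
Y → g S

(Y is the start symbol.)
{ '-', 'e', 'g' }

PREDICT(C → Y g) = (FIRST(RHS) \ {ε}) ∪ (FOLLOW(C) if ε ∈ FIRST(RHS), i.e. RHS ⇒* ε)
FIRST(Y) = { '-', 'e', 'g' }
FIRST(Y g) = { '-', 'e', 'g' }
ε ∉ FIRST(Y g), so FOLLOW(C) is not added.
PREDICT(C → Y g) = { '-', 'e', 'g' }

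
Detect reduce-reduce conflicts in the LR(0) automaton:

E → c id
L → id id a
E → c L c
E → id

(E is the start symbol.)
Augment with E' → E and build the canonical LR(0) collection (I0 = CLOSURE({[E' → . E]}), then GOTO on every symbol after a dot until no new states appear). It has 9 states:
  I0: { [E → . c L c], [E → . c id], [E → . id], [E' → . E] }  — shift
  I1: { [E' → E .] }  — accept
  I2: { [E → c . L c], [E → c . id], [L → . id id a] }  — shift
  I3: { [E → id .] }  — reduce
  I4: { [E → c L . c] }  — shift
  I5: { [E → c id .], [L → id . id a] }  — shift, reduce
  I6: { [L → id id . a] }  — shift
  I7: { [L → id id a .] }  — reduce
  I8: { [E → c L c .] }  — reduce

No state contains more than one complete item.

Answer: No reduce-reduce conflicts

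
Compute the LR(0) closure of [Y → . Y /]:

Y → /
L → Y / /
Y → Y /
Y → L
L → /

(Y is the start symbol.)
{ [L → . /], [L → . Y / /], [Y → . /], [Y → . L], [Y → . Y /] }

Start with: [Y → . Y /]
  [Y → . Y /] has the dot before Y: add [Y → . /], [Y → . L]
  [Y → . L] has the dot before L: add [L → . Y / /], [L → . /]
No further items can be added.

CLOSURE = { [L → . /], [L → . Y / /], [Y → . /], [Y → . L], [Y → . Y /] }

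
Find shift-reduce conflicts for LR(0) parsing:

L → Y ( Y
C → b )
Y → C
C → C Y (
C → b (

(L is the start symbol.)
Yes — I1: [Y → C .] vs [C → . b (]

Augment with L' → L and build the canonical LR(0) collection (I0 = CLOSURE({[L' → . L]}), then GOTO on every symbol after a dot until no new states appear). It has 11 states:
  I0: { [C → . C Y (], [C → . b (], [C → . b )], [L → . Y ( Y], [L' → . L], [Y → . C] }  — shift
  I1: { [C → . C Y (], [C → . b (], [C → . b )], [C → C . Y (], [Y → . C], [Y → C .] }  — shift, reduce
  I2: { [L' → L .] }  — accept
  I3: { [L → Y . ( Y] }  — shift
  I4: { [C → b . (], [C → b . )] }  — shift
  I5: { [C → b ( .] }  — reduce
  I6: { [C → b ) .] }  — reduce
  I7: { [C → . C Y (], [C → . b (], [C → . b )], [L → Y ( . Y], [Y → . C] }  — shift
  I8: { [L → Y ( Y .] }  — reduce
  I9: { [C → C Y . (] }  — shift
  I10: { [C → C Y ( .] }  — reduce

I1 contains reduce item [Y → C .] and shift items [C → . b (], [C → . b )] — shift-reduce conflict.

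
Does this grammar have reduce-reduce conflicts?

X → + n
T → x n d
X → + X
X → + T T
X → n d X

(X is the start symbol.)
No reduce-reduce conflicts

A reduce-reduce conflict occurs when an LR(0) state has two complete items [A → α .] and [B → β .] — both call for a reduction, and with no lookahead the parser cannot choose between them.

Augment with X' → X and build the canonical LR(0) collection (I0 = CLOSURE({[X' → . X]}), then GOTO on every symbol after a dot until no new states appear). It has 13 states:
  I0: { [X → . + T T], [X → . + X], [X → . + n], [X → . n d X], [X' → . X] }  — shift
  I1: { [T → . x n d], [X → + . T T], [X → + . X], [X → + . n], [X → . + T T], [X → . + X], [X → . + n], [X → . n d X] }  — shift
  I2: { [X' → X .] }  — accept
  I3: { [X → n . d X] }  — shift
  I4: { [X → . + T T], [X → . + X], [X → . + n], [X → . n d X], [X → n d . X] }  — shift
  I5: { [X → n d X .] }  — reduce
  I6: { [T → . x n d], [X → + T . T] }  — shift
  I7: { [X → + X .] }  — reduce
  I8: { [X → + n .], [X → n . d X] }  — shift, reduce
  I9: { [T → x . n d] }  — shift
  I10: { [T → x n . d] }  — shift
  I11: { [T → x n d .] }  — reduce
  I12: { [X → + T T .] }  — reduce

No state contains more than one complete item.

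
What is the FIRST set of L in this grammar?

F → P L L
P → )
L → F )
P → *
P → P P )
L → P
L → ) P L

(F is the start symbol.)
{ ')', '*' }

To compute FIRST(L), examine every production with L on the left-hand side, reading each right-hand side left to right until a non-nullable symbol is reached.

FIRST sets of the other non-terminals involved (by the same procedure, iterated to a fixed point):
  FIRST(F) = { ')', '*' }
  FIRST(P) = { ')', '*' }

From L → F ):
  - F is a non-terminal: add FIRST(F) \ {ε} = { ')', '*' }
    F is not nullable, so stop
From L → P:
  - P is a non-terminal: add FIRST(P) \ {ε} = { ')', '*' }
    P is not nullable, so stop
From L → ) P L:
  - ')' is a terminal: add ')' and stop

Collecting: FIRST(L) = { ')', '*' }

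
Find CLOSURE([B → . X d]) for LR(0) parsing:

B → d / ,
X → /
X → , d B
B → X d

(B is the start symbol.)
Start with: [B → . X d]
  [B → . X d] has the dot before X: add [X → . /], [X → . , d B]
No further items can be added.

CLOSURE = { [B → . X d], [X → . , d B], [X → . /] }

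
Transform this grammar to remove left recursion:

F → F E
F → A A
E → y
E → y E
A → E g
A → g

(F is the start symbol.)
F → A A F'
F' → E F'
F' → ε
E → y
E → y E
A → E g
A → g

F is directly left-recursive. The standard transformation for
  A → A α₁ | ... | A α_m | β₁ | ... | β_n
is
  A  → β₁ A' | ... | β_n A'
  A' → α₁ A' | ... | α_m A' | ε

F → A A becomes F → A A F'
F → F E becomes F' → E F'
Add F' → ε

Productions for other non-terminals are unchanged:
  E → y
  E → y E
  A → E g
  A → g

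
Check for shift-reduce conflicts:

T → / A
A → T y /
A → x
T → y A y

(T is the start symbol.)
Augment with T' → T and build the canonical LR(0) collection (I0 = CLOSURE({[T' → . T]}), then GOTO on every symbol after a dot until no new states appear). It has 11 states:
  I0: { [T → . / A], [T → . y A y], [T' → . T] }  — shift
  I1: { [A → . T y /], [A → . x], [T → . / A], [T → . y A y], [T → / . A] }  — shift
  I2: { [T' → T .] }  — accept
  I3: { [A → . T y /], [A → . x], [T → . / A], [T → . y A y], [T → y . A y] }  — shift
  I4: { [T → y A . y] }  — shift
  I5: { [A → T . y /] }  — shift
  I6: { [A → x .] }  — reduce
  I7: { [A → T y . /] }  — shift
  I8: { [A → T y / .] }  — reduce
  I9: { [T → y A y .] }  — reduce
  I10: { [T → / A .] }  — reduce

No state contains both a complete item and a shift item.

Answer: No shift-reduce conflicts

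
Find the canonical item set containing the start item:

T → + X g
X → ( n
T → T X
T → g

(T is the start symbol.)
First, augment the grammar with T' → T
I₀ = CLOSURE({ [T' → . T] }):
  [T' → . T] has the dot before T: add [T → . + X g], [T → . T X], [T → . g]
No further items can be added.

I₀ = { [T → . + X g], [T → . T X], [T → . g], [T' → . T] }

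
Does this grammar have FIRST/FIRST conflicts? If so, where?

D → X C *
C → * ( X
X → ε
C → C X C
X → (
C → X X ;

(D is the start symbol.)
Yes. C → '*' '(' X / C → C X C on { '*' }; C → C X C / C → X X ';' on { '(', ';' }

A FIRST/FIRST conflict occurs when two productions N → α and N → β for the same non-terminal have FIRST(α) ∩ FIRST(β) ≠ ∅ (with ε ∈ FIRST of a nullable right-hand side, so two nullable alternatives also conflict).

FIRST sets of the non-terminals at (or reachable through a nullable prefix from) the front of some alternative:
  FIRST(C) = { '(', '*', ';' }
  FIRST(X) = { '(', ε }

Productions for C:
  C → * ( X: FIRST = { '*' }
  C → C X C: FIRST = { '(', '*', ';' }
  C → X X ;: FIRST = { '(', ';' }
Productions for X:
  X → ε: FIRST = { ε }
  X → (: FIRST = { '(' }
D has only one production, so no FIRST/FIRST conflict is possible there.

Conflict for C: C → * ( X and C → C X C
  Overlap: { '*' }
Conflict for C: C → C X C and C → X X ;
  Overlap: { '(', ';' }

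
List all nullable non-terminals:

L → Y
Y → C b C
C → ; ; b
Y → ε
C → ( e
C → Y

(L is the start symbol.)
ε-productions: Y → ε
So Y is immediately nullable.
L → Y: every symbol on the right is nullable, so L is nullable too.
C → Y: every symbol on the right is nullable, so C is nullable too.
Every non-terminal is now nullable.
Nullable = { 'C', 'L', 'Y' }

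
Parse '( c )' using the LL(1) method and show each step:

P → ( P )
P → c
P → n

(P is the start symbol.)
LL(1) parsing maintains a stack (initially the start symbol over $) and the input. At each step: if the stack top is a terminal, match it against the current input token; if it is a non-terminal N, replace it with the RHS of M[N, lookahead] (the unique production whose predict set contains the lookahead).

Stack is shown with the top on the left.

Stack    Input    Action
------------------------
P $      ( c ) $  output P → ( P )
( P ) $  ( c ) $  match '('
P ) $    c ) $    output P → c
c ) $    c ) $    match 'c'
) $      ) $      match ')'
$        $        accept

The string is accepted.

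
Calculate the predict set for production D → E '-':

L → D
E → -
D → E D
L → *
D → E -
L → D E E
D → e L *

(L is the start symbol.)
{ '-' }

PREDICT(D → E '-') = (FIRST(RHS) \ {ε}) ∪ (FOLLOW(D) if ε ∈ FIRST(RHS), i.e. RHS ⇒* ε)
FIRST(E) = { '-' }
FIRST(E '-') = { '-' }
ε ∉ FIRST(E '-'), so FOLLOW(D) is not added.
PREDICT(D → E '-') = { '-' }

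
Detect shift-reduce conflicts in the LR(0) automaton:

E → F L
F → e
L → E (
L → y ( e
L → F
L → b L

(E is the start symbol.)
Yes — I5: [L → F .] vs [F → . e]

Augment with E' → E and build the canonical LR(0) collection (I0 = CLOSURE({[E' → . E]}), then GOTO on every symbol after a dot until no new states appear). It has 13 states:
  I0: { [E → . F L], [E' → . E], [F → . e] }  — shift
  I1: { [E' → E .] }  — accept
  I2: { [E → . F L], [E → F . L], [F → . e], [L → . E (], [L → . F], [L → . b L], [L → . y ( e] }  — shift
  I3: { [F → e .] }  — reduce
  I4: { [L → E . (] }  — shift
  I5: { [E → . F L], [E → F . L], [F → . e], [L → . E (], [L → . F], [L → . b L], [L → . y ( e], [L → F .] }  — shift, reduce
  I6: { [E → F L .] }  — reduce
  I7: { [E → . F L], [F → . e], [L → . E (], [L → . F], [L → . b L], [L → . y ( e], [L → b . L] }  — shift
  I8: { [L → y . ( e] }  — shift
  I9: { [L → y ( . e] }  — shift
  I10: { [L → y ( e .] }  — reduce
  I11: { [L → b L .] }  — reduce
  I12: { [L → E ( .] }  — reduce

I5 contains reduce item [L → F .] and shift items [F → . e], [L → . b L], [L → . y ( e] — shift-reduce conflict.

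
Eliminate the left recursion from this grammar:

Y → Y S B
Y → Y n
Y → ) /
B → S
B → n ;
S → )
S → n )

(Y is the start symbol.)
Y → ) / Y'
Y' → S B Y'
Y' → n Y'
Y' → ε
B → S
B → n ;
S → )
S → n )

Y is directly left-recursive. The standard transformation for
  A → A α₁ | ... | A α_m | β₁ | ... | β_n
is
  A  → β₁ A' | ... | β_n A'
  A' → α₁ A' | ... | α_m A' | ε

Y → ) / becomes Y → ) / Y'
Y → Y S B becomes Y' → S B Y'
Y → Y n becomes Y' → n Y'
Add Y' → ε

Productions for other non-terminals are unchanged:
  B → S
  B → n ;
  S → )
  S → n )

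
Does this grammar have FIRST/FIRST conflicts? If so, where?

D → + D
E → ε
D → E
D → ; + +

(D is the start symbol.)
A FIRST/FIRST conflict occurs when two productions N → α and N → β for the same non-terminal have FIRST(α) ∩ FIRST(β) ≠ ∅ (with ε ∈ FIRST of a nullable right-hand side, so two nullable alternatives also conflict).

FIRST sets of the non-terminals at (or reachable through a nullable prefix from) the front of some alternative:
  FIRST(E) = { ε }

Productions for D:
  D → + D: FIRST = { '+' }
  D → E: FIRST = { ε }
  D → ; + +: FIRST = { ';' }
E has only one production, so no FIRST/FIRST conflict is possible there.

All alternatives of each non-terminal have pairwise disjoint FIRST sets.

Answer: No FIRST/FIRST conflicts.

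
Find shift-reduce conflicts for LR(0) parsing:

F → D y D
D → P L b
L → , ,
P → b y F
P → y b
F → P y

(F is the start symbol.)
Augment with F' → F and build the canonical LR(0) collection (I0 = CLOSURE({[F' → . F]}), then GOTO on every symbol after a dot until no new states appear). It has 17 states:
  I0: { [D → . P L b], [F → . D y D], [F → . P y], [F' → . F], [P → . b y F], [P → . y b] }  — shift
  I1: { [F → D . y D] }  — shift
  I2: { [F' → F .] }  — accept
  I3: { [D → P . L b], [F → P . y], [L → . , ,] }  — shift
  I4: { [P → b . y F] }  — shift
  I5: { [P → y . b] }  — shift
  I6: { [P → y b .] }  — reduce
  I7: { [D → . P L b], [F → . D y D], [F → . P y], [P → . b y F], [P → . y b], [P → b y . F] }  — shift
  I8: { [P → b y F .] }  — reduce
  I9: { [L → , . ,] }  — shift
  I10: { [D → P L . b] }  — shift
  I11: { [F → P y .] }  — reduce
  I12: { [D → P L b .] }  — reduce
  I13: { [L → , , .] }  — reduce
  I14: { [D → . P L b], [F → D y . D], [P → . b y F], [P → . y b] }  — shift
  I15: { [F → D y D .] }  — reduce
  I16: { [D → P . L b], [L → . , ,] }  — shift

No state contains both a complete item and a shift item.

Answer: No shift-reduce conflicts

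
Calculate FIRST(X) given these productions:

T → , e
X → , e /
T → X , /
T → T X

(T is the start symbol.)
{ ',' }

To compute FIRST(X), examine every production with X on the left-hand side, reading each right-hand side left to right until a non-nullable symbol is reached.

From X → , e /:
  - ',' is a terminal: add ',' and stop

Collecting: FIRST(X) = { ',' }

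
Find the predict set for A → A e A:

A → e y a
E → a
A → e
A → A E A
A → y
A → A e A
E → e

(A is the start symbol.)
PREDICT(A → A e A) = (FIRST(RHS) \ {ε}) ∪ (FOLLOW(A) if ε ∈ FIRST(RHS), i.e. RHS ⇒* ε)
FIRST(A) = { 'e', 'y' }
FIRST(A e A) = { 'e', 'y' }
ε ∉ FIRST(A e A), so FOLLOW(A) is not added.
PREDICT(A → A e A) = { 'e', 'y' }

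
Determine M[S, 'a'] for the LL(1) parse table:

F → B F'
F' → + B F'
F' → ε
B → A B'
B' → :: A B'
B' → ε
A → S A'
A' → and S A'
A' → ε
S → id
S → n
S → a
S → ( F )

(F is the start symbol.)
S → a

To find M[S, 'a'], we find productions for S where 'a' is in the predict set (PREDICT(N → α) = (FIRST(α) \ {ε}) ∪ (FOLLOW(N) if α ⇒* ε)).

S → id: PREDICT = { 'id' }
S → n: PREDICT = { 'n' }
S → a: PREDICT = { 'a' }
  'a' is in predict set, so this production goes in M[S, 'a']
S → ( F ): PREDICT = { '(' }

M[S, 'a'] = S → a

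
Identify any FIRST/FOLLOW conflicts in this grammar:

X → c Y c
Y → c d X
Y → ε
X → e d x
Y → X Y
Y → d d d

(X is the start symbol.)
Nullable non-terminals: Y.
FIRST sets used below: FIRST(X) = { 'c', 'e' }

Y: nullable alternative(s) Y → ε; FOLLOW(Y) = { 'c' }
  Y → c d X: FIRST \ {ε} = { 'c' } — overlaps FOLLOW(Y) on { 'c' }: CONFLICT
  Y → ε: FIRST \ {ε} = { } — this is the only nullable alternative, skip
  Y → X Y: FIRST \ {ε} = { 'c', 'e' } — overlaps FOLLOW(Y) on { 'c' }: CONFLICT
  Y → d d d: FIRST \ {ε} = { 'd' } — disjoint from FOLLOW(Y)

X has no nullable alternative, so no FIRST/FOLLOW check is needed there.

So the grammar has 2 FIRST/FOLLOW conflicts (marked CONFLICT above).

Answer: Yes. Y → c d X with FOLLOW(Y) on { 'c' }; Y → X Y with FOLLOW(Y) on { 'c' }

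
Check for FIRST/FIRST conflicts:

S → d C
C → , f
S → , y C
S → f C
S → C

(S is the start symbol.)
FIRST sets of the non-terminals at (or reachable through a nullable prefix from) the front of some alternative:
  FIRST(C) = { ',' }

Productions for S:
  S → d C: FIRST = { 'd' }
  S → , y C: FIRST = { ',' }
  S → f C: FIRST = { 'f' }
  S → C: FIRST = { ',' }
C has only one production, so no FIRST/FIRST conflict is possible there.

Conflict for S: S → , y C and S → C
  Overlap: { ',' }

Answer: Yes. S → ',' y C / S → C on { ',' }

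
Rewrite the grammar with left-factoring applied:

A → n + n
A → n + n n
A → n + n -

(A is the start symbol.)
A → n + n A'
A' → ε
A' → n
A' → -

Left-factoring transforms A → αβ₁ | αβ₂ into A → αA' and A' → β₁ | β₂
(α is the longest common prefix among the alternatives). Repeat until
no nonterminal has two alternatives with a common prefix.

Round 1: A has alternatives sharing prefix 'n + n'. Introduce A': A → n + n A'
  Add: A' → ε
  Add: A' → n
  Add: A' → -

No remaining common prefixes — done.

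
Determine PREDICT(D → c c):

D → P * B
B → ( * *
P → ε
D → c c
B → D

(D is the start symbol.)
PREDICT(D → c c) = (FIRST(RHS) \ {ε}) ∪ (FOLLOW(D) if ε ∈ FIRST(RHS), i.e. RHS ⇒* ε)
FIRST(c c) = { 'c' }
ε ∉ FIRST(c c), so FOLLOW(D) is not added.
PREDICT(D → c c) = { 'c' }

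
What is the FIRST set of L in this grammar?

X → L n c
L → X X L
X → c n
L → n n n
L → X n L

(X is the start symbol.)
{ 'c', 'n' }

FIRST sets of the other non-terminals involved (by the same procedure, iterated to a fixed point):
  FIRST(X) = { 'c', 'n' }

From L → X X L:
  - X is a non-terminal: add FIRST(X) \ {ε} = { 'c', 'n' }
    X is not nullable, so stop
From L → n n n:
  - n is a terminal: add 'n' and stop
From L → X n L:
  - X is a non-terminal: add FIRST(X) \ {ε} = { 'c', 'n' }
    X is not nullable, so stop

Collecting: FIRST(L) = { 'c', 'n' }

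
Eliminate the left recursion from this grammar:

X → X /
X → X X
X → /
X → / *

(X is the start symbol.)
X is directly left-recursive. The standard transformation for
  A → A α₁ | ... | A α_m | β₁ | ... | β_n
is
  A  → β₁ A' | ... | β_n A'
  A' → α₁ A' | ... | α_m A' | ε

X → / becomes X → / X'
X → / * becomes X → / * X'
X → X / becomes X' → / X'
X → X X becomes X' → X X'
Add X' → ε

Resulting grammar:
X → / X'
X → / * X'
X' → / X'
X' → X X'
X' → ε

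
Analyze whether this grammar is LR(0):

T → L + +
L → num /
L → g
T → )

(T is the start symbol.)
A grammar is LR(0) if no state in the canonical LR(0) collection has:
  - both a shift item (dot before a terminal) and a complete item (shift-reduce conflict), or
  - two or more complete items (reduce-reduce conflict; the accept item [T' → T .] counts as a complete item here).

Augment with T' → T and build the canonical LR(0) collection (I0 = CLOSURE({[T' → . T]}), then GOTO on every symbol after a dot until no new states appear). It has 9 states:
  I0: { [L → . g], [L → . num /], [T → . )], [T → . L + +], [T' → . T] }  — shift
  I1: { [T → ) .] }  — reduce
  I2: { [T → L . + +] }  — shift
  I3: { [T' → T .] }  — accept
  I4: { [L → g .] }  — reduce
  I5: { [L → num . /] }  — shift
  I6: { [L → num / .] }  — reduce
  I7: { [T → L + . +] }  — shift
  I8: { [T → L + + .] }  — reduce

Every state is either a pure shift/goto state or contains exactly one complete item and nothing to shift — no conflicts. The grammar is LR(0).

Answer: Yes, the grammar is LR(0)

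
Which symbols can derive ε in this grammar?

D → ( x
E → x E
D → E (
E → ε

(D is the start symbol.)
A non-terminal is nullable if it can derive ε (the empty string): either it has an ε-production, or it has a production whose right-hand side consists entirely of nullable non-terminals.

ε-productions: E → ε
So E is immediately nullable.
No further non-terminal can be added: every production for the remaining non-terminals contains a terminal or a non-nullable non-terminal.
Nullable = { 'E' }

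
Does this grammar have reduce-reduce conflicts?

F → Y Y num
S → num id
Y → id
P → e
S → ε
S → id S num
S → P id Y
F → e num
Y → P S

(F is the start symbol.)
Augment with F' → F and build the canonical LR(0) collection (I0 = CLOSURE({[F' → . F]}), then GOTO on every symbol after a dot until no new states appear). It has 19 states:
  I0: { [F → . Y Y num], [F → . e num], [F' → . F], [P → . e], [Y → . P S], [Y → . id] }  — shift
  I1: { [F' → F .] }  — accept
  I2: { [P → . e], [S → . P id Y], [S → . id S num], [S → . num id], [S → .], [Y → P . S] }  — shift, reduce
  I3: { [F → Y . Y num], [P → . e], [Y → . P S], [Y → . id] }  — shift
  I4: { [F → e . num], [P → e .] }  — shift, reduce
  I5: { [Y → id .] }  — reduce
  I6: { [F → e num .] }  — reduce
  I7: { [F → Y Y . num] }  — shift
  I8: { [P → e .] }  — reduce
  I9: { [F → Y Y num .] }  — reduce
  I10: { [S → P . id Y] }  — shift
  I11: { [Y → P S .] }  — reduce
  I12: { [P → . e], [S → . P id Y], [S → . id S num], [S → . num id], [S → .], [S → id . S num] }  — shift, reduce
  I13: { [S → num . id] }  — shift
  I14: { [S → num id .] }  — reduce
  I15: { [S → id S . num] }  — shift
  I16: { [S → id S num .] }  — reduce
  I17: { [P → . e], [S → P id . Y], [Y → . P S], [Y → . id] }  — shift
  I18: { [S → P id Y .] }  — reduce

No state contains more than one complete item.

Answer: No reduce-reduce conflicts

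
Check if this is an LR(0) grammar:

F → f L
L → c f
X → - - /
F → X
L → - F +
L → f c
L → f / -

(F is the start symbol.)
Augment with F' → F and build the canonical LR(0) collection (I0 = CLOSURE({[F' → . F]}), then GOTO on every symbol after a dot until no new states appear). It has 17 states:
  I0: { [F → . X], [F → . f L], [F' → . F], [X → . - - /] }  — shift
  I1: { [X → - . - /] }  — shift
  I2: { [F' → F .] }  — accept
  I3: { [F → X .] }  — reduce
  I4: { [F → f . L], [L → . - F +], [L → . c f], [L → . f / -], [L → . f c] }  — shift
  I5: { [F → . X], [F → . f L], [L → - . F +], [X → . - - /] }  — shift
  I6: { [F → f L .] }  — reduce
  I7: { [L → c . f] }  — shift
  I8: { [L → f . / -], [L → f . c] }  — shift
  I9: { [L → f / . -] }  — shift
  I10: { [L → f c .] }  — reduce
  I11: { [L → f / - .] }  — reduce
  I12: { [L → c f .] }  — reduce
  I13: { [L → - F . +] }  — shift
  I14: { [L → - F + .] }  — reduce
  I15: { [X → - - . /] }  — shift
  I16: { [X → - - / .] }  — reduce

Every state is either a pure shift/goto state or contains exactly one complete item and nothing to shift — no conflicts. The grammar is LR(0).

Answer: Yes, the grammar is LR(0)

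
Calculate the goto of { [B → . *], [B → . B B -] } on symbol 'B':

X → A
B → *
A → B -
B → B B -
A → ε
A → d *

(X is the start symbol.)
{ [B → . *], [B → . B B -], [B → B . B -] }

GOTO(I, 'B') = CLOSURE({ [A → αX.β] : [A → α.Xβ] ∈ I, X = 'B' })

Items with dot before 'B', with the dot advanced:
  [B → . B B -] → [B → B . B -]
Closure of the advanced items:
  [B → B . B -] has the dot before B: add [B → . *], [B → . B B -]

GOTO = { [B → . *], [B → . B B -], [B → B . B -] }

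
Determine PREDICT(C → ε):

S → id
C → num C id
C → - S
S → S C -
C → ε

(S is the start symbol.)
PREDICT(C → ε) = (FIRST(RHS) \ {ε}) ∪ (FOLLOW(C) if ε ∈ FIRST(RHS), i.e. RHS ⇒* ε)
The right-hand side is ε (FIRST(ε) = { ε }), so the predict set is FOLLOW(C) = { '-', 'id' }
PREDICT(C → ε) = { '-', 'id' }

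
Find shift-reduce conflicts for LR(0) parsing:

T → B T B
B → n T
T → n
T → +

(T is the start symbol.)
Yes — I4: [T → n .] vs [B → . n T]

A shift-reduce conflict occurs when an LR(0) state has both:
  - a complete (reduce) item [A → α .] (dot at the end), and
  - a shift item [B → β . c γ] (dot before a terminal).

Augment with T' → T and build the canonical LR(0) collection (I0 = CLOSURE({[T' → . T]}), then GOTO on every symbol after a dot until no new states appear). It has 9 states:
  I0: { [B → . n T], [T → . +], [T → . B T B], [T → . n], [T' → . T] }  — shift
  I1: { [T → + .] }  — reduce
  I2: { [B → . n T], [T → . +], [T → . B T B], [T → . n], [T → B . T B] }  — shift
  I3: { [T' → T .] }  — accept
  I4: { [B → . n T], [B → n . T], [T → . +], [T → . B T B], [T → . n], [T → n .] }  — shift, reduce
  I5: { [B → n T .] }  — reduce
  I6: { [B → . n T], [T → B T . B] }  — shift
  I7: { [T → B T B .] }  — reduce
  I8: { [B → . n T], [B → n . T], [T → . +], [T → . B T B], [T → . n] }  — shift

I4 contains reduce item [T → n .] and shift items [B → . n T], [T → . +], [T → . n] — shift-reduce conflict.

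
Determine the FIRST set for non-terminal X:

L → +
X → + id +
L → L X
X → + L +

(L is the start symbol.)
To compute FIRST(X), examine every production with X on the left-hand side, reading each right-hand side left to right until a non-nullable symbol is reached.

From X → + id +:
  - '+' is a terminal: add '+' and stop
From X → + L +:
  - '+' is a terminal: add '+' and stop

Collecting: FIRST(X) = { '+' }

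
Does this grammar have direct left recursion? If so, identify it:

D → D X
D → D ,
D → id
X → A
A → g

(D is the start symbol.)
Yes, D is left-recursive

Direct left recursion occurs when N → N α for some non-terminal N (the right-hand side begins with the left-hand side itself).

D → D X: LEFT RECURSIVE (starts with D)
D → D ,: LEFT RECURSIVE (starts with D)
D → id: starts with id
X → A: starts with A
A → g: starts with g

The grammar has direct left recursion on: D.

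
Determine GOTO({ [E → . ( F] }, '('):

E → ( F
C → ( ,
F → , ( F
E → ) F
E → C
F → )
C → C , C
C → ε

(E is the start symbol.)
GOTO(I, '(') = CLOSURE({ [A → αX.β] : [A → α.Xβ] ∈ I, X = '(' })

Items with dot before '(', with the dot advanced:
  [E → . ( F] → [E → ( . F]
Closure of the advanced items:
  [E → ( . F] has the dot before F: add [F → . , ( F], [F → . )]

GOTO = { [E → ( . F], [F → . )], [F → . , ( F] }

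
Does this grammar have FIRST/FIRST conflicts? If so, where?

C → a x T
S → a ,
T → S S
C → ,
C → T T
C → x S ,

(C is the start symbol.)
Yes. C → a x T / C → T T on { 'a' }

FIRST sets of the non-terminals at (or reachable through a nullable prefix from) the front of some alternative:
  FIRST(T) = { 'a' }

Productions for C:
  C → a x T: FIRST = { 'a' }
  C → ,: FIRST = { ',' }
  C → T T: FIRST = { 'a' }
  C → x S ,: FIRST = { 'x' }
S, T have only one production, so no FIRST/FIRST conflict is possible there.

Conflict for C: C → a x T and C → T T
  Overlap: { 'a' }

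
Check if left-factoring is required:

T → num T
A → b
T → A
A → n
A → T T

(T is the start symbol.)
Left-factoring is needed when two productions for the same non-terminal
share a common prefix on the right-hand side.

Productions for T:
  T → num T
  T → A
Productions for A:
  A → b
  A → n
  A → T T

No common prefixes found.

Answer: No, left-factoring is not needed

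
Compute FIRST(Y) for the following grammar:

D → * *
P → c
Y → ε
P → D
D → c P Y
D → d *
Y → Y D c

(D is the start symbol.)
To compute FIRST(Y), examine every production with Y on the left-hand side, reading each right-hand side left to right until a non-nullable symbol is reached.

FIRST sets of the other non-terminals involved (by the same procedure, iterated to a fixed point):
  FIRST(D) = { '*', 'c', 'd' }

From Y → ε:
  - ε-production, so ε ∈ FIRST(Y)
From Y → Y D c:
  - Y is the symbol being defined: contributes nothing new
    Y is nullable, so continue to the next symbol
  - D is a non-terminal: add FIRST(D) \ {ε} = { '*', 'c', 'd' }
    D is not nullable, so stop

Collecting: FIRST(Y) = { '*', 'c', 'd', ε }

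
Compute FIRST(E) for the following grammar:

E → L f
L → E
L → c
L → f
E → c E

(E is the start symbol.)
FIRST sets of the other non-terminals involved (by the same procedure, iterated to a fixed point):
  FIRST(L) = { 'c', 'f' }

From E → L f:
  - L is a non-terminal: add FIRST(L) \ {ε} = { 'c', 'f' }
    L is not nullable, so stop
From E → c E:
  - c is a terminal: add 'c' and stop

Collecting: FIRST(E) = { 'c', 'f' }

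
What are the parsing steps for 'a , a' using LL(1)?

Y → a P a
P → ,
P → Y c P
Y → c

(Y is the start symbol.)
LL(1) parsing maintains a stack (initially the start symbol over $) and the input. At each step: if the stack top is a terminal, match it against the current input token; if it is a non-terminal N, replace it with the RHS of M[N, lookahead] (the unique production whose predict set contains the lookahead).

Stack is shown with the top on the left.

Stack    Input    Action
------------------------
Y $      a , a $  output Y → a P a
a P a $  a , a $  match 'a'
P a $    , a $    output P → ,
, a $    , a $    match ','
a $      a $      match 'a'
$        $        accept

The string is accepted.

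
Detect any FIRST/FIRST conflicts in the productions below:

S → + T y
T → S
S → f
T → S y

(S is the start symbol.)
Yes. T → S / T → S y on { '+', 'f' }

FIRST sets of the non-terminals at (or reachable through a nullable prefix from) the front of some alternative:
  FIRST(S) = { '+', 'f' }

Productions for S:
  S → + T y: FIRST = { '+' }
  S → f: FIRST = { 'f' }
Productions for T:
  T → S: FIRST = { '+', 'f' }
  T → S y: FIRST = { '+', 'f' }

Conflict for T: T → S and T → S y
  Overlap: { '+', 'f' }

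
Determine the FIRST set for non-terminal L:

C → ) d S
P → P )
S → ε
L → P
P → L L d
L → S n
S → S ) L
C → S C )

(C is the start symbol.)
FIRST sets of the other non-terminals involved (by the same procedure, iterated to a fixed point):
  FIRST(P) = { ')', 'n' }
  FIRST(S) = { ')', ε }

From L → P:
  - P is a non-terminal: add FIRST(P) \ {ε} = { ')', 'n' }
    P is not nullable, so stop
From L → S n:
  - S is a non-terminal: add FIRST(S) \ {ε} = { ')' }
    S is nullable, so continue to the next symbol
  - n is a terminal: add 'n' and stop

Collecting: FIRST(L) = { ')', 'n' }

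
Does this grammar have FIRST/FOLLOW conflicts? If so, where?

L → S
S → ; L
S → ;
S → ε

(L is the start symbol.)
No FIRST/FOLLOW conflicts.

A FIRST/FOLLOW conflict occurs when a non-terminal N has a nullable alternative N → β (β ⇒* ε) and another alternative N → α with FIRST(α) ∩ FOLLOW(N) ≠ ∅: on such a lookahead the parser cannot decide between expanding α and letting N vanish via β.

Nullable non-terminals: L, S.
L has a nullable alternative but only one production, so nothing to check.

S: nullable alternative(s) S → ε; FOLLOW(S) = { $ }
  S → ; L: FIRST \ {ε} = { ';' } — disjoint from FOLLOW(S)
  S → ;: FIRST \ {ε} = { ';' } — disjoint from FOLLOW(S)
  S → ε: FIRST \ {ε} = { } — this is the only nullable alternative, skip

No FIRST/FOLLOW conflicts found.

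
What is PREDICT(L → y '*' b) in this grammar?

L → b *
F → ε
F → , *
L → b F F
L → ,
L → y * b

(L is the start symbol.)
PREDICT(L → y '*' b) = (FIRST(RHS) \ {ε}) ∪ (FOLLOW(L) if ε ∈ FIRST(RHS), i.e. RHS ⇒* ε)
FIRST(y '*' b) = { 'y' }
ε ∉ FIRST(y '*' b), so FOLLOW(L) is not added.
PREDICT(L → y '*' b) = { 'y' }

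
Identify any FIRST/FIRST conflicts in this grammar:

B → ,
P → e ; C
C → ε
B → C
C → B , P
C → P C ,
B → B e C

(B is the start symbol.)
A FIRST/FIRST conflict occurs when two productions N → α and N → β for the same non-terminal have FIRST(α) ∩ FIRST(β) ≠ ∅ (with ε ∈ FIRST of a nullable right-hand side, so two nullable alternatives also conflict).

FIRST sets of the non-terminals at (or reachable through a nullable prefix from) the front of some alternative:
  FIRST(C) = { ',', 'e', ε }
  FIRST(B) = { ',', 'e', ε }
  FIRST(P) = { 'e' }

Productions for B:
  B → ,: FIRST = { ',' }
  B → C: FIRST = { ',', 'e', ε }
  B → B e C: FIRST = { ',', 'e' }
Productions for C:
  C → ε: FIRST = { ε }
  C → B , P: FIRST = { ',', 'e' }
  C → P C ,: FIRST = { 'e' }
P has only one production, so no FIRST/FIRST conflict is possible there.

Conflict for B: B → , and B → C
  Overlap: { ',' }
Conflict for B: B → , and B → B e C
  Overlap: { ',' }
Conflict for B: B → C and B → B e C
  Overlap: { ',', 'e' }
Conflict for C: C → B , P and C → P C ,
  Overlap: { 'e' }

Answer: Yes. B → ',' / B → C on { ',' }; B → ',' / B → B e C on { ',' }; B → C / B → B e C on { ',', 'e' }; C → B ',' P / C → P C ',' on { 'e' }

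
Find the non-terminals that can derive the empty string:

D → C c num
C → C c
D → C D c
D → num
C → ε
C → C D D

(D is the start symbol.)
A non-terminal is nullable if it can derive ε (the empty string): either it has an ε-production, or it has a production whose right-hand side consists entirely of nullable non-terminals.

ε-productions: C → ε
So C is immediately nullable.
No further non-terminal can be added: every production for the remaining non-terminals contains a terminal or a non-nullable non-terminal.
Nullable = { 'C' }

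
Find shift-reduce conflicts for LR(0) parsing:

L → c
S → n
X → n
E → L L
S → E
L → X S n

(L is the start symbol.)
A shift-reduce conflict occurs when an LR(0) state has both:
  - a complete (reduce) item [A → α .] (dot at the end), and
  - a shift item [B → β . c γ] (dot before a terminal).

Augment with L' → L and build the canonical LR(0) collection (I0 = CLOSURE({[L' → . L]}), then GOTO on every symbol after a dot until no new states appear). It has 11 states:
  I0: { [L → . X S n], [L → . c], [L' → . L], [X → . n] }  — shift
  I1: { [L' → L .] }  — accept
  I2: { [E → . L L], [L → . X S n], [L → . c], [L → X . S n], [S → . E], [S → . n], [X → . n] }  — shift
  I3: { [L → c .] }  — reduce
  I4: { [X → n .] }  — reduce
  I5: { [S → E .] }  — reduce
  I6: { [E → L . L], [L → . X S n], [L → . c], [X → . n] }  — shift
  I7: { [L → X S . n] }  — shift
  I8: { [S → n .], [X → n .] }  — 2 reduces
  I9: { [L → X S n .] }  — reduce
  I10: { [E → L L .] }  — reduce

No state contains both a complete item and a shift item.

Answer: No shift-reduce conflicts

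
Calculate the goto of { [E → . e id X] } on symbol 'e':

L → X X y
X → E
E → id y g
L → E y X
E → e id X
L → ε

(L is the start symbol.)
{ [E → e . id X] }

GOTO(I, 'e') = CLOSURE({ [A → αX.β] : [A → α.Xβ] ∈ I, X = 'e' })

Items with dot before 'e', with the dot advanced:
  [E → . e id X] → [E → e . id X]
Closure adds nothing (no advanced item has the dot before a non-terminal).

GOTO = { [E → e . id X] }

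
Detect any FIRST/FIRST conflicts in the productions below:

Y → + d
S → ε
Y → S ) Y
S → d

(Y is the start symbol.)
FIRST sets of the non-terminals at (or reachable through a nullable prefix from) the front of some alternative:
  FIRST(S) = { 'd', ε }

Productions for Y:
  Y → + d: FIRST = { '+' }
  Y → S ) Y: FIRST = { ')', 'd' }
Productions for S:
  S → ε: FIRST = { ε }
  S → d: FIRST = { 'd' }

All alternatives of each non-terminal have pairwise disjoint FIRST sets.

Answer: No FIRST/FIRST conflicts.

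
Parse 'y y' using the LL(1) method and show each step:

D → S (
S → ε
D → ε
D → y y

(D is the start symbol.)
Stack is shown with the top on the left.

Stack  Input  Action
--------------------
D $    y y $  output D → y y
y y $  y y $  match 'y'
y $    y $    match 'y'
$      $      accept

The string is accepted.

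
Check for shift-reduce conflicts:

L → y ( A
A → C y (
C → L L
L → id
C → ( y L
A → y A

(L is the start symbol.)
Yes — I13: [C → ( y L .] vs [L → . id]

Augment with L' → L and build the canonical LR(0) collection (I0 = CLOSURE({[L' → . L]}), then GOTO on every symbol after a dot until no new states appear). It has 19 states:
  I0: { [L → . id], [L → . y ( A], [L' → . L] }  — shift
  I1: { [L' → L .] }  — accept
  I2: { [L → id .] }  — reduce
  I3: { [L → y . ( A] }  — shift
  I4: { [A → . C y (], [A → . y A], [C → . ( y L], [C → . L L], [L → . id], [L → . y ( A], [L → y ( . A] }  — shift
  I5: { [C → ( . y L] }  — shift
  I6: { [L → y ( A .] }  — reduce
  I7: { [A → C . y (] }  — shift
  I8: { [C → L . L], [L → . id], [L → . y ( A] }  — shift
  I9: { [A → . C y (], [A → . y A], [A → y . A], [C → . ( y L], [C → . L L], [L → . id], [L → . y ( A], [L → y . ( A] }  — shift
  I10: { [A → . C y (], [A → . y A], [C → ( . y L], [C → . ( y L], [C → . L L], [L → . id], [L → . y ( A], [L → y ( . A] }  — shift
  I11: { [A → y A .] }  — reduce
  I12: { [A → . C y (], [A → . y A], [A → y . A], [C → ( y . L], [C → . ( y L], [C → . L L], [L → . id], [L → . y ( A], [L → y . ( A] }  — shift
  I13: { [C → ( y L .], [C → L . L], [L → . id], [L → . y ( A] }  — shift, reduce
  I14: { [C → L L .] }  — reduce
  I15: { [A → C y . (] }  — shift
  I16: { [A → C y ( .] }  — reduce
  I17: { [C → ( y . L], [L → . id], [L → . y ( A] }  — shift
  I18: { [C → ( y L .] }  — reduce

I13 contains reduce item [C → ( y L .] and shift items [L → . id], [L → . y ( A] — shift-reduce conflict.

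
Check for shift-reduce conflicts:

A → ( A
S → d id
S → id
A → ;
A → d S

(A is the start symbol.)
A shift-reduce conflict occurs when an LR(0) state has both:
  - a complete (reduce) item [A → α .] (dot at the end), and
  - a shift item [B → β . c γ] (dot before a terminal).

Augment with A' → A and build the canonical LR(0) collection (I0 = CLOSURE({[A' → . A]}), then GOTO on every symbol after a dot until no new states appear). It has 10 states:
  I0: { [A → . ( A], [A → . ;], [A → . d S], [A' → . A] }  — shift
  I1: { [A → ( . A], [A → . ( A], [A → . ;], [A → . d S] }  — shift
  I2: { [A → ; .] }  — reduce
  I3: { [A' → A .] }  — accept
  I4: { [A → d . S], [S → . d id], [S → . id] }  — shift
  I5: { [A → d S .] }  — reduce
  I6: { [S → d . id] }  — shift
  I7: { [S → id .] }  — reduce
  I8: { [S → d id .] }  — reduce
  I9: { [A → ( A .] }  — reduce

No state contains both a complete item and a shift item.

Answer: No shift-reduce conflicts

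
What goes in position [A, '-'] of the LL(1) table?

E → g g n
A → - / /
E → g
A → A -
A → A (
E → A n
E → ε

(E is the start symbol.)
To find M[A, '-'], we find productions for A where '-' is in the predict set (PREDICT(N → α) = (FIRST(α) \ {ε}) ∪ (FOLLOW(N) if α ⇒* ε)).

Relevant sets:
  FIRST(A) = { '-' }

A → - / /: PREDICT = { '-' }
  '-' is in predict set, so this production goes in M[A, '-']
A → A -: PREDICT = { '-' }
  '-' is in predict set, so this production goes in M[A, '-']
A → A (: PREDICT = { '-' }
  '-' is in predict set, so this production goes in M[A, '-']

M[A, '-'] = A → - / /, A → A -, A → A (  (a multiply-defined cell — the grammar is not LL(1))

Answer: A → - / /, A → A -, A → A (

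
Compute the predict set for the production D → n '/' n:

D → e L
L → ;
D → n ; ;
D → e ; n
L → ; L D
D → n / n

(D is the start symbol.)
{ 'n' }

PREDICT(D → n '/' n) = (FIRST(RHS) \ {ε}) ∪ (FOLLOW(D) if ε ∈ FIRST(RHS), i.e. RHS ⇒* ε)
FIRST(n '/' n) = { 'n' }
ε ∉ FIRST(n '/' n), so FOLLOW(D) is not added.
PREDICT(D → n '/' n) = { 'n' }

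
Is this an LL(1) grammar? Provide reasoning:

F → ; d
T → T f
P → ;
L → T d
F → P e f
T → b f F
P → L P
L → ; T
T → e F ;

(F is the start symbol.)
A grammar is LL(1) if for each non-terminal N with multiple productions, the predict sets of those productions are pairwise disjoint, where PREDICT(N → α) = (FIRST(α) \ {ε}) ∪ (FOLLOW(N) if α ⇒* ε).

Relevant sets:
  FIRST(P) = { ';', 'b', 'e' }
  FIRST(T) = { 'b', 'e' }
  FIRST(L) = { ';', 'b', 'e' }

For F:
  PREDICT(F → ';' d) = { ';' }
  PREDICT(F → P e f) = { ';', 'b', 'e' }
For T:
  PREDICT(T → T f) = { 'b', 'e' }
  PREDICT(T → b f F) = { 'b' }
  PREDICT(T → e F ';') = { 'e' }
For P:
  PREDICT(P → ';') = { ';' }
  PREDICT(P → L P) = { ';', 'b', 'e' }
For L:
  PREDICT(L → T d) = { 'b', 'e' }
  PREDICT(L → ';' T) = { ';' }

Conflict found: Predict set conflict for F: { ';' }
The grammar is NOT LL(1).

Answer: No. Predict set conflict for F: { ';' }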